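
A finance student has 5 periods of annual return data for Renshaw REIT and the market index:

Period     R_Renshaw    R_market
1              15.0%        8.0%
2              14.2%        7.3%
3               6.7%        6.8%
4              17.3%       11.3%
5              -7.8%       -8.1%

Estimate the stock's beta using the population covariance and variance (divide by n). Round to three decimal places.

Mean R_i = (15.0 + 14.2 + 6.7 + 17.3 − 7.8) / 5 = 9.0800%
Mean R_m = (8.0 + 7.3 + 6.8 + 11.3 − 8.1) / 5 = 5.0600%
Σ(R_i − R̄_i)(R_m − R̄_m) = 298.1660  ⇒  Cov = 298.1660 / 5 = 59.6332
Σ(R_m − R̄_m)² = 228.8120  ⇒  Var(R_m) = 228.8120 / 5 = 45.7624
β = Cov / Var(R_m) = 59.6332 / 45.7624 = 1.3031

1.303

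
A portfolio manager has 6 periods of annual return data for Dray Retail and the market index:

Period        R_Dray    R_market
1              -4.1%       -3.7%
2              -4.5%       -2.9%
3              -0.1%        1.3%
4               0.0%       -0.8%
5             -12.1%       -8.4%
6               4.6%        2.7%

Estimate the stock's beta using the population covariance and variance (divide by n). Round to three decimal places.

Mean R_i = (-4.1 − 4.5 − 0.1 + 0.0 − 12.1 + 4.6) / 6 = -2.7000%
Mean R_m = (-3.7 − 2.9 + 1.3 − 0.8 − 8.4 + 2.7) / 6 = -1.9667%
Σ(R_i − R̄_i)(R_m − R̄_m) = 110.2900  ⇒  Cov = 110.2900 / 6 = 18.3817
Σ(R_m − R̄_m)² = 79.0733  ⇒  Var(R_m) = 79.0733 / 6 = 13.1789
β = Cov / Var(R_m) = 18.3817 / 13.1789 = 1.3948

1.395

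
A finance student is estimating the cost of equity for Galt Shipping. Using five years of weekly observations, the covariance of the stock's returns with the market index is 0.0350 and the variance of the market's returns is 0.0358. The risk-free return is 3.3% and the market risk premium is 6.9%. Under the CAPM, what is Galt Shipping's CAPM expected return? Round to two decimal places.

10.05%

β = Cov(R_i, R_m) / Var(R_m) = 0.0350 / 0.0358 = 0.9777
E(R) = R_f + β × MRP = 3.3% + 0.9777 × 6.9% = 10.05%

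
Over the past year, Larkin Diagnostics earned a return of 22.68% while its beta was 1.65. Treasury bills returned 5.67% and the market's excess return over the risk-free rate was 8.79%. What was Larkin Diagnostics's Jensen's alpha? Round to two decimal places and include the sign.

CAPM benchmark = R_f + β(R_m − R_f) = 5.67% + 1.65 × 8.79% = 20.1735%
α = actual − benchmark = 22.68% − 20.1735% = +2.51%

+2.51%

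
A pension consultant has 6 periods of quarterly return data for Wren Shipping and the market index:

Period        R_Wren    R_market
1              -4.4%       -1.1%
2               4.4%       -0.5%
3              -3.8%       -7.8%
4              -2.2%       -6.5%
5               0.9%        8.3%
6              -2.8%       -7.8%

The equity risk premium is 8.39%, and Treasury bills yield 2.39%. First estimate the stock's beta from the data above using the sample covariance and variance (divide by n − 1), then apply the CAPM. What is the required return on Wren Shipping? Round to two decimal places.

Mean R_i = (-4.4 + 4.4 − 3.8 − 2.2 + 0.9 − 2.8) / 6 = -1.3167%
Mean R_m = (-1.1 − 0.5 − 7.8 − 6.5 + 8.3 − 7.8) / 6 = -2.5667%
Σ(R_i − R̄_i)(R_m − R̄_m) = 55.6133  ⇒  Cov = 55.6133 / 5 = 11.1227
Σ(R_m − R̄_m)² = 194.7533  ⇒  Var(R_m) = 194.7533 / 5 = 38.9507
β = Cov / Var(R_m) = 11.1227 / 38.9507 = 0.2856
E(R) = R_f + β × MRP = 2.39% + 0.2856 × 8.39% = 4.79%

4.79%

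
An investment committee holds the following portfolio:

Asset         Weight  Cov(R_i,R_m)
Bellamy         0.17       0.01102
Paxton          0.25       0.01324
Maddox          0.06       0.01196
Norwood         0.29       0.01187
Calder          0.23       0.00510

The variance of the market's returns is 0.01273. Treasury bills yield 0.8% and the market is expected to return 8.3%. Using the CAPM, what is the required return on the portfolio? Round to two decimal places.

β_Bellamy = 0.01102 / 0.01273 = 0.8657
β_Paxton = 0.01324 / 0.01273 = 1.0401
β_Maddox = 0.01196 / 0.01273 = 0.9395
β_Norwood = 0.01187 / 0.01273 = 0.9324
β_Calder = 0.00510 / 0.01273 = 0.4006
β_P = Σ w_i β_i = 0.17×0.8657 + 0.25×1.0401 + 0.06×0.9395 + 0.29×0.9324 + 0.23×0.4006 = 0.8261
MRP = 8.3% − 0.8% = 7.50%
E(R_P) = R_f + β_P × MRP = 0.8% + 0.8261 × 7.5% = 7.00%

7.00%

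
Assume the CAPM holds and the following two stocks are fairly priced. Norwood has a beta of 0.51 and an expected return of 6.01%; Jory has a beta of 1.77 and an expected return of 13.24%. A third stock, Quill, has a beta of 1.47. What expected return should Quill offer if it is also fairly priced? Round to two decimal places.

MRP (SML slope) = (13.24% − 6.01%) / (1.77 − 0.51) = 7.23% / 1.26 = 5.7381%
R_f (intercept) = 6.01% − 0.51 × 5.7381% = 3.0836%
E(R_Quill) = R_f + β × MRP = 3.0836% + 1.47 × 5.7381% = 11.52%

11.52%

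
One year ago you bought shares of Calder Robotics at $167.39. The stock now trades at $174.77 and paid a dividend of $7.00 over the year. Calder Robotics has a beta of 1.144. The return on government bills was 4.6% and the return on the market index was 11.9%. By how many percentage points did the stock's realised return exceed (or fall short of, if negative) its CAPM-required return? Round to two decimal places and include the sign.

Realised HPR = (P1 + D1 − P0) / P0 = (174.77 + 7.00 − 167.39) / 167.39 = 14.38 / 167.39 = 8.5907%
MRP = 11.9% − 4.6% = 7.30%
CAPM required = R_f + β·MRP = 4.6% + 1.144 × 7.3% = 12.9512%
α = realised − required = 8.5907% − 12.9512% = -4.36%

-4.36%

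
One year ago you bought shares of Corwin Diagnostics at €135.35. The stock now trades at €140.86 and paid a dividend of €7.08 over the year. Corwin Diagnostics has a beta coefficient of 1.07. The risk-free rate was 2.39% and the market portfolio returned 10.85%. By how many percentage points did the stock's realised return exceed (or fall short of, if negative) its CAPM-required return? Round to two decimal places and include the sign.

-2.14%

Realised HPR = (P1 + D1 − P0) / P0 = (140.86 + 7.08 − 135.35) / 135.35 = 12.59 / 135.35 = 9.3018%
MRP = 10.85% − 2.39% = 8.46%
CAPM required = R_f + β·MRP = 2.39% + 1.07 × 8.46% = 11.4422%
α = realised − required = 9.3018% − 11.4422% = -2.14%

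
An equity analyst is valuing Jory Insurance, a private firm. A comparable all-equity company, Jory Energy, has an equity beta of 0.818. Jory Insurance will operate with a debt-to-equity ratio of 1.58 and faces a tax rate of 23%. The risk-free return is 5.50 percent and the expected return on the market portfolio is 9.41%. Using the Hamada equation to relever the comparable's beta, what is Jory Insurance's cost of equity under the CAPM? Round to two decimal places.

12.59%

β_L = β_U × [1 + (1 − t)(D/E)] = 0.818 × [1 + (1 − 0.23) × 1.58]
    = 0.818 × [1 + 0.77 × 1.58] = 0.818 × 2.2166 = 1.8132
MRP = 9.41% − 5.50% = 3.91%
E(R) = R_f + β_L × MRP = 5.50% + 1.8132 × 3.91% = 12.59%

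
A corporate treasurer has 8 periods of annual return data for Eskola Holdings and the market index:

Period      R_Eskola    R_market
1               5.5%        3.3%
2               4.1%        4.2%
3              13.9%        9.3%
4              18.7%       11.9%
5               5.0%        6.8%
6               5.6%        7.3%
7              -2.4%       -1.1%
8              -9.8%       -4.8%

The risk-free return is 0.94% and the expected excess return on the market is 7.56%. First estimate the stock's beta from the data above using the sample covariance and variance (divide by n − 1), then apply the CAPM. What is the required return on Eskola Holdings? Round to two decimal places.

12.61%

Mean R_i = (5.5 + 4.1 + 13.9 + 18.7 + 5.0 + 5.6 − 2.4 − 9.8) / 8 = 5.0750%
Mean R_m = (3.3 + 4.2 + 9.3 + 11.9 + 6.8 + 7.3 − 1.1 − 4.8) / 8 = 4.6125%
Σ(R_i − R̄_i)(R_m − R̄_m) = 324.4625  ⇒  Cov = 324.4625 / 7 = 46.3518
Σ(R_m − R̄_m)² = 210.2088  ⇒  Var(R_m) = 210.2088 / 7 = 30.0298
β = Cov / Var(R_m) = 46.3518 / 30.0298 = 1.5435
E(R) = R_f + β × MRP = 0.94% + 1.5435 × 7.56% = 12.61%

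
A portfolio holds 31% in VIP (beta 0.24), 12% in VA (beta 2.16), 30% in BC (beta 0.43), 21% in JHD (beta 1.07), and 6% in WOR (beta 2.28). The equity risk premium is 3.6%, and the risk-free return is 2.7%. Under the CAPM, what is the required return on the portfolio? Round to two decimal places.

5.67%

β_P = Σ w_i β_i = 0.31×0.24 + 0.12×2.16 + 0.30×0.43 + 0.21×1.07 + 0.06×2.28 = 0.8241
E(R_P) = R_f + β_P × MRP = 2.7% + 0.8241 × 3.6% = 5.67%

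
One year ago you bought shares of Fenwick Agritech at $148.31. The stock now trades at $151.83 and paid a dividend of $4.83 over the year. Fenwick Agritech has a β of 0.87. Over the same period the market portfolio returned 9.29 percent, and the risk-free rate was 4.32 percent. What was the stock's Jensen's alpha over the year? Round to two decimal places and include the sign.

-3.01%

Realised HPR = (P1 + D1 − P0) / P0 = (151.83 + 4.83 − 148.31) / 148.31 = 8.35 / 148.31 = 5.6301%
MRP = 9.29% − 4.32% = 4.97%
CAPM required = R_f + β·MRP = 4.32% + 0.87 × 4.97% = 8.6439%
α = realised − required = 5.6301% − 8.6439% = -3.01%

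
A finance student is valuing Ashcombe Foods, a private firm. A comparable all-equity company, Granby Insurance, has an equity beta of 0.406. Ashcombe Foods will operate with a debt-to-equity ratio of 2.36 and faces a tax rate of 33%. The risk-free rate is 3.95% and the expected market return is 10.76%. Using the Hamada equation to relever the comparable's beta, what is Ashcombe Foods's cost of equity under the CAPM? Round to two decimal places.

β_L = β_U × [1 + (1 − t)(D/E)] = 0.406 × [1 + (1 − 0.33) × 2.36]
    = 0.406 × [1 + 0.67 × 2.36] = 0.406 × 2.5812 = 1.0480
MRP = 10.76% − 3.95% = 6.81%
E(R) = R_f + β_L × MRP = 3.95% + 1.0480 × 6.81% = 11.09%

11.09%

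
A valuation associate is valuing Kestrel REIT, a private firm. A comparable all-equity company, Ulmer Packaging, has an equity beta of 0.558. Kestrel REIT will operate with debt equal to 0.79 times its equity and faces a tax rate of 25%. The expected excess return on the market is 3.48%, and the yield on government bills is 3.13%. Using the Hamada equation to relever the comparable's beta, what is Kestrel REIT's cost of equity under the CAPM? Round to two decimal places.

β_L = β_U × [1 + (1 − t)(D/E)] = 0.558 × [1 + (1 − 0.25) × 0.79]
    = 0.558 × [1 + 0.75 × 0.79] = 0.558 × 1.5925 = 0.8886
E(R) = R_f + β_L × MRP = 3.13% + 0.8886 × 3.48% = 6.22%

6.22%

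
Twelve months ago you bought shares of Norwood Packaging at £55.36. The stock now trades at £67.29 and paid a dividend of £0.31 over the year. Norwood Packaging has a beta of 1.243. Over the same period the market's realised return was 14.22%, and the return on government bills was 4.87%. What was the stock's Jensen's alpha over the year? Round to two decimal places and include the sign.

Realised HPR = (P1 + D1 − P0) / P0 = (67.29 + 0.31 − 55.36) / 55.36 = 12.24 / 55.36 = 22.1098%
MRP = 14.22% − 4.87% = 9.35%
CAPM required = R_f + β·MRP = 4.87% + 1.243 × 9.35% = 16.49205%
α = realised − required = 22.1098% − 16.49205% = +5.62%

+5.62%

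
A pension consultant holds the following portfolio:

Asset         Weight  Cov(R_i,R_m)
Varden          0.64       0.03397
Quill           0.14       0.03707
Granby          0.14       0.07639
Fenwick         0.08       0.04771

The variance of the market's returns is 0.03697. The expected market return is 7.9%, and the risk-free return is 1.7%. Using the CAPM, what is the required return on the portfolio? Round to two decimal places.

β_Varden = 0.03397 / 0.03697 = 0.9189
β_Quill = 0.03707 / 0.03697 = 1.0027
β_Granby = 0.07639 / 0.03697 = 2.0663
β_Fenwick = 0.04771 / 0.03697 = 1.2905
β_P = Σ w_i β_i = 0.64×0.9189 + 0.14×1.0027 + 0.14×2.0663 + 0.08×1.2905 = 1.1210
MRP = 7.9% − 1.7% = 6.20%
E(R_P) = R_f + β_P × MRP = 1.7% + 1.1210 × 6.2% = 8.65%

8.65%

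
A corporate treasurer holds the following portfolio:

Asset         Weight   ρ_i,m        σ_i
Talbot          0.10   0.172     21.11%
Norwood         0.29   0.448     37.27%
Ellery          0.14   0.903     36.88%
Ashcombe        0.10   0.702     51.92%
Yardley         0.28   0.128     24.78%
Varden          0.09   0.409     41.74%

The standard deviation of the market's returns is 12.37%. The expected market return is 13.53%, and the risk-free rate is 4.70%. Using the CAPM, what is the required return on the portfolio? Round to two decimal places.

16.08%

β_Talbot = 0.172 × 21.11% / 12.37% = 0.2935
β_Norwood = 0.448 × 37.27% / 12.37% = 1.3498
β_Ellery = 0.903 × 36.88% / 12.37% = 2.6922
β_Ashcombe = 0.702 × 51.92% / 12.37% = 2.9465
β_Yardley = 0.128 × 24.78% / 12.37% = 0.2564
β_Varden = 0.409 × 41.74% / 12.37% = 1.3801
β_P = Σ w_i β_i = 0.10×0.2935 + 0.29×1.3498 + 0.14×2.6922 + 0.10×2.9465 + 0.28×0.2564 + 0.09×1.3801 = 1.2884
MRP = 13.53% − 4.70% = 8.83%
E(R_P) = R_f + β_P × MRP = 4.70% + 1.2884 × 8.83% = 16.08%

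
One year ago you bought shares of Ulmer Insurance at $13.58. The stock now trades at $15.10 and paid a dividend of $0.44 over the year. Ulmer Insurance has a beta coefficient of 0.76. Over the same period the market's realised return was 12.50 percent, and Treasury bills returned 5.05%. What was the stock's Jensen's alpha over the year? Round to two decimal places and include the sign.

+3.72%

Realised HPR = (P1 + D1 − P0) / P0 = (15.10 + 0.44 − 13.58) / 13.58 = 1.96 / 13.58 = 14.4330%
MRP = 12.50% − 5.05% = 7.45%
CAPM required = R_f + β·MRP = 5.05% + 0.76 × 7.45% = 10.7120%
α = realised − required = 14.4330% − 10.7120% = +3.72%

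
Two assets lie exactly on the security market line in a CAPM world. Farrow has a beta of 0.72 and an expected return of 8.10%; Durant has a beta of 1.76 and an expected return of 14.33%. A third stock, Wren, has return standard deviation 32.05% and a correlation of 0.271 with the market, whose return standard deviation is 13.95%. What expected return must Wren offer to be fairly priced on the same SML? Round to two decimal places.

MRP = (14.33% − 8.10%) / (1.76 − 0.72) = 5.9904%
R_f = 8.10% − 0.72 × 5.9904% = 3.7869%
β_Wren = ρ·σ_i/σ_m = 0.271 × 32.05 / 13.95 = 0.6226
E(R_Wren) = R_f + β × MRP = 3.7869% + 0.6226 × 5.9904% = 7.52%

7.52%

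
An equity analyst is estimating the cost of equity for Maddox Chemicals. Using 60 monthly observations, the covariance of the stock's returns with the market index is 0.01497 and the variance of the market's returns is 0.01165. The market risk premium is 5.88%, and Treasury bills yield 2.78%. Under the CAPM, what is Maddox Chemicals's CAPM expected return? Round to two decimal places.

10.34%

β = Cov(R_i, R_m) / Var(R_m) = 0.01497 / 0.01165 = 1.2850
E(R) = R_f + β × MRP = 2.78% + 1.2850 × 5.88% = 10.34%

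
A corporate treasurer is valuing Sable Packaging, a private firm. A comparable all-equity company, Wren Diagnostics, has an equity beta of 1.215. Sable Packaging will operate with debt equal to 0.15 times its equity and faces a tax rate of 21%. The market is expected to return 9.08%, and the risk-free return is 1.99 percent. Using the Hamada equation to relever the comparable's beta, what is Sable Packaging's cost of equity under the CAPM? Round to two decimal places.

β_L = β_U × [1 + (1 − t)(D/E)] = 1.215 × [1 + (1 − 0.21) × 0.15]
    = 1.215 × [1 + 0.79 × 0.15] = 1.215 × 1.1185 = 1.3590
MRP = 9.08% − 1.99% = 7.09%
E(R) = R_f + β_L × MRP = 1.99% + 1.3590 × 7.09% = 11.63%

11.63%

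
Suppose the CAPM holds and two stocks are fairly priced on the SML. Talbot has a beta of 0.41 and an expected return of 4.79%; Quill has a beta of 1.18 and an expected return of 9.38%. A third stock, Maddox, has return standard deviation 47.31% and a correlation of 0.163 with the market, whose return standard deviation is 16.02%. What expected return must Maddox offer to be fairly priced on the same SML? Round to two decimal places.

5.22%

MRP = (9.38% − 4.79%) / (1.18 − 0.41) = 5.9610%
R_f = 4.79% − 0.41 × 5.9610% = 2.3460%
β_Maddox = ρ·σ_i/σ_m = 0.163 × 47.31 / 16.02 = 0.4814
E(R_Maddox) = R_f + β × MRP = 2.3460% + 0.4814 × 5.9610% = 5.22%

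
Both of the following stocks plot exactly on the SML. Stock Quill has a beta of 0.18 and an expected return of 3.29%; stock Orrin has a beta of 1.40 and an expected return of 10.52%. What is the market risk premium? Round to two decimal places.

Both satisfy E(R) = R_f + β·MRP, so the slope of the SML is
MRP = (10.52% − 3.29%) / (1.40 − 0.18) = 7.23% / 1.22 = 5.9262%

5.93%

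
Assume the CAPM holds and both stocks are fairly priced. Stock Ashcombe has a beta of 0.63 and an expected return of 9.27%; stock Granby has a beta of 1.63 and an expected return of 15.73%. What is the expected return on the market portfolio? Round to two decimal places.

Both satisfy E(R) = R_f + β·MRP, so the slope of the SML is
MRP = (15.73% − 9.27%) / (1.63 − 0.63) = 6.46% / 1.00 = 6.4600%
R_f = E(R_Ashcombe) − β_Ashcombe·MRP = 9.27% − 0.63 × 6.4600% = 5.2002%
E(R_m) = R_f + MRP = 5.2002% + 6.4600% = 11.66%

11.66%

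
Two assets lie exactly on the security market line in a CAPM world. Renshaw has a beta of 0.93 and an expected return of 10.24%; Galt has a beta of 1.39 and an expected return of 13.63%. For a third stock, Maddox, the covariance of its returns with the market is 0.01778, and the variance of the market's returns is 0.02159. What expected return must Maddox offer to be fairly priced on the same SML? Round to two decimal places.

MRP = (13.63% − 10.24%) / (1.39 − 0.93) = 7.3696%
R_f = 10.24% − 0.93 × 7.3696% = 3.3863%
β_Maddox = Cov / Var(R_m) = 0.01778 / 0.02159 = 0.8235
E(R_Maddox) = R_f + β × MRP = 3.3863% + 0.8235 × 7.3696% = 9.46%

9.46%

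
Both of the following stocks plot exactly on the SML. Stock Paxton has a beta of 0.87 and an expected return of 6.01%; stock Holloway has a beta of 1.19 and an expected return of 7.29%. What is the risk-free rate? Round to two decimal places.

Both satisfy E(R) = R_f + β·MRP, so the slope of the SML is
MRP = (7.29% − 6.01%) / (1.19 − 0.87) = 1.28% / 0.32 = 4.0000%
R_f = E(R_Paxton) − β_Paxton·MRP = 6.01% − 0.87 × 4.0000% = 2.5300%

2.53%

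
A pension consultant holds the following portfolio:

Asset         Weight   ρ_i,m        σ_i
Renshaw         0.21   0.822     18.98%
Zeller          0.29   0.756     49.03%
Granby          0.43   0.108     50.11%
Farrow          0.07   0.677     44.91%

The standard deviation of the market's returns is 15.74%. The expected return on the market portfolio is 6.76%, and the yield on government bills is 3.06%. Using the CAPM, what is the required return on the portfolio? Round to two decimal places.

7.40%

β_Renshaw = 0.822 × 18.98% / 15.74% = 0.9912
β_Zeller = 0.756 × 49.03% / 15.74% = 2.3549
β_Granby = 0.108 × 50.11% / 15.74% = 0.3438
β_Farrow = 0.677 × 44.91% / 15.74% = 1.9316
β_P = Σ w_i β_i = 0.21×0.9912 + 0.29×2.3549 + 0.43×0.3438 + 0.07×1.9316 = 1.1741
MRP = 6.76% − 3.06% = 3.70%
E(R_P) = R_f + β_P × MRP = 3.06% + 1.1741 × 3.70% = 7.40%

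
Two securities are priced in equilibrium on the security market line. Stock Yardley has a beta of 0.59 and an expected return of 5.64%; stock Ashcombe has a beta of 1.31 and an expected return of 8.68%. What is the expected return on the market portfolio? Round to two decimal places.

7.37%

Both satisfy E(R) = R_f + β·MRP, so the slope of the SML is
MRP = (8.68% − 5.64%) / (1.31 − 0.59) = 3.04% / 0.72 = 4.2222%
R_f = E(R_Yardley) − β_Yardley·MRP = 5.64% − 0.59 × 4.2222% = 3.1489%
E(R_m) = R_f + MRP = 3.1489% + 4.2222% = 7.37%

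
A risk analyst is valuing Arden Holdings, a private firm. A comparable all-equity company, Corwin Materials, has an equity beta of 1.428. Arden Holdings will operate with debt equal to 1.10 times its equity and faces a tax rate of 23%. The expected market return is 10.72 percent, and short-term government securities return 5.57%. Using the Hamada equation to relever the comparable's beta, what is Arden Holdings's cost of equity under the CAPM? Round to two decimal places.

19.15%

β_L = β_U × [1 + (1 − t)(D/E)] = 1.428 × [1 + (1 − 0.23) × 1.10]
    = 1.428 × [1 + 0.77 × 1.10] = 1.428 × 1.8470 = 2.6375
MRP = 10.72% − 5.57% = 5.15%
E(R) = R_f + β_L × MRP = 5.57% + 2.6375 × 5.15% = 19.15%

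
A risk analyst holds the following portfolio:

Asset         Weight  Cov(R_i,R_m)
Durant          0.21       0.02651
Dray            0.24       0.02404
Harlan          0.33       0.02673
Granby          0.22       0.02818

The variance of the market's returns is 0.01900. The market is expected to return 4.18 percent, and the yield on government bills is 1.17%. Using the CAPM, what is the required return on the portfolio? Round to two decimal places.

β_Durant = 0.02651 / 0.01900 = 1.3953
β_Dray = 0.02404 / 0.01900 = 1.2653
β_Harlan = 0.02673 / 0.01900 = 1.4068
β_Granby = 0.02818 / 0.01900 = 1.4832
β_P = Σ w_i β_i = 0.21×1.3953 + 0.24×1.2653 + 0.33×1.4068 + 0.22×1.4832 = 1.3872
MRP = 4.18% − 1.17% = 3.01%
E(R_P) = R_f + β_P × MRP = 1.17% + 1.3872 × 3.01% = 5.35%

5.35%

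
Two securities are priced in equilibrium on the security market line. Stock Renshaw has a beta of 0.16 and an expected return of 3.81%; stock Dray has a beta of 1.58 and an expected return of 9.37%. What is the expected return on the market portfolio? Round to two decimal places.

7.10%

Both satisfy E(R) = R_f + β·MRP, so the slope of the SML is
MRP = (9.37% − 3.81%) / (1.58 − 0.16) = 5.56% / 1.42 = 3.9155%
R_f = E(R_Renshaw) − β_Renshaw·MRP = 3.81% − 0.16 × 3.9155% = 3.1835%
E(R_m) = R_f + MRP = 3.1835% + 3.9155% = 7.10%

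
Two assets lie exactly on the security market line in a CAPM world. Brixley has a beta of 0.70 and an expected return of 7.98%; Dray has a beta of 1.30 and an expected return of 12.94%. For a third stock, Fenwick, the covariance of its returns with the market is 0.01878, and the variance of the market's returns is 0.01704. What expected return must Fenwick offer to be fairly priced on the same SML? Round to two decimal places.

MRP = (12.94% − 7.98%) / (1.30 − 0.70) = 8.2667%
R_f = 7.98% − 0.70 × 8.2667% = 2.1933%
β_Fenwick = Cov / Var(R_m) = 0.01878 / 0.01704 = 1.1021
E(R_Fenwick) = R_f + β × MRP = 2.1933% + 1.1021 × 8.2667% = 11.30%

11.30%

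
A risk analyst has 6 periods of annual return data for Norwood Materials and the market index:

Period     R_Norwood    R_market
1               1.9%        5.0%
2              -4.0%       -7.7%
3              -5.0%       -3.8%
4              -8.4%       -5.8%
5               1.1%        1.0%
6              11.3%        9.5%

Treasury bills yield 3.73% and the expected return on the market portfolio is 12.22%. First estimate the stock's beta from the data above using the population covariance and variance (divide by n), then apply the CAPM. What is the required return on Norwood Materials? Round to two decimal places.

Mean R_i = (1.9 − 4.0 − 5.0 − 8.4 + 1.1 + 11.3) / 6 = -0.5167%
Mean R_m = (5.0 − 7.7 − 3.8 − 5.8 + 1.0 + 9.5) / 6 = -0.3000%
Σ(R_i − R̄_i)(R_m − R̄_m) = 215.5400  ⇒  Cov = 215.5400 / 6 = 35.9233
Σ(R_m − R̄_m)² = 223.0800  ⇒  Var(R_m) = 223.0800 / 6 = 37.1800
β = Cov / Var(R_m) = 35.9233 / 37.1800 = 0.9662
MRP = 12.22% − 3.73% = 8.49%
E(R) = R_f + β × MRP = 3.73% + 0.9662 × 8.49% = 11.93%

11.93%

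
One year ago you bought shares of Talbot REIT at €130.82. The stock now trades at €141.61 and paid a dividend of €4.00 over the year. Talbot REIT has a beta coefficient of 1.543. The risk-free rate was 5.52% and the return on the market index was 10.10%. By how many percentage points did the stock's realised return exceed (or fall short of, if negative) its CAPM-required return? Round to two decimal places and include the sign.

-1.28%

Realised HPR = (P1 + D1 − P0) / P0 = (141.61 + 4.00 − 130.82) / 130.82 = 14.79 / 130.82 = 11.3056%
MRP = 10.10% − 5.52% = 4.58%
CAPM required = R_f + β·MRP = 5.52% + 1.543 × 4.58% = 12.58694%
α = realised − required = 11.3056% − 12.58694% = -1.28%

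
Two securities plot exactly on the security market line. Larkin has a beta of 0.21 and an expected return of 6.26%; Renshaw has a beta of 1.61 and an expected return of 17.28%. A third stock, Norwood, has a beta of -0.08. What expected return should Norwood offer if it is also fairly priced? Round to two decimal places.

3.98%

MRP (SML slope) = (17.28% − 6.26%) / (1.61 − 0.21) = 11.02% / 1.40 = 7.8714%
R_f (intercept) = 6.26% − 0.21 × 7.8714% = 4.6070%
E(R_Norwood) = R_f + β × MRP = 4.6070% + -0.08 × 7.8714% = 3.98%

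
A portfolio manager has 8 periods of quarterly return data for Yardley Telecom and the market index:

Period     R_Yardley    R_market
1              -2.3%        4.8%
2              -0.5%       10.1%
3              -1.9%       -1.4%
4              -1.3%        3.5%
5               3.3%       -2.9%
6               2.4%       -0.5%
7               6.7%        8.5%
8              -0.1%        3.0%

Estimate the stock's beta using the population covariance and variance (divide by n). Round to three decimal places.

0.054

Mean R_i = (-2.3 − 0.5 − 1.9 − 1.3 + 3.3 + 2.4 + 6.7 − 0.1) / 8 = 0.7875%
Mean R_m = (4.8 + 10.1 − 1.4 + 3.5 − 2.9 − 0.5 + 8.5 + 3.0) / 8 = 3.1375%
Σ(R_i − R̄_i)(R_m − R̄_m) = 8.1338  ⇒  Cov = 8.1338 / 8 = 1.0167
Σ(R_m − R̄_m)² = 150.4188  ⇒  Var(R_m) = 150.4188 / 8 = 18.8024
β = Cov / Var(R_m) = 1.0167 / 18.8024 = 0.0541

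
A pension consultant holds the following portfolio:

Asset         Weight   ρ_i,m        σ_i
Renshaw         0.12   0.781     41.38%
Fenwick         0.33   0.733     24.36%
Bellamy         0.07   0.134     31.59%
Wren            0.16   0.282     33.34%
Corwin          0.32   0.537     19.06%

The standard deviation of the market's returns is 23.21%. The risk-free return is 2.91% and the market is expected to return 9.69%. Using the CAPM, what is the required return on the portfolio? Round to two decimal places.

7.25%

β_Renshaw = 0.781 × 41.38% / 23.21% = 1.3924
β_Fenwick = 0.733 × 24.36% / 23.21% = 0.7693
β_Bellamy = 0.134 × 31.59% / 23.21% = 0.1824
β_Wren = 0.282 × 33.34% / 23.21% = 0.4051
β_Corwin = 0.537 × 19.06% / 23.21% = 0.4410
β_P = Σ w_i β_i = 0.12×1.3924 + 0.33×0.7693 + 0.07×0.1824 + 0.16×0.4051 + 0.32×0.4410 = 0.6397
MRP = 9.69% − 2.91% = 6.78%
E(R_P) = R_f + β_P × MRP = 2.91% + 0.6397 × 6.78% = 7.25%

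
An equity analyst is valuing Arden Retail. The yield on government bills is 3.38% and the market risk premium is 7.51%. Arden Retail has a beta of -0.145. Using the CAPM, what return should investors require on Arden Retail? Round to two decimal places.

2.29%

E(R) = R_f + β × MRP = 3.38% + -0.145 × 7.51% = 2.29%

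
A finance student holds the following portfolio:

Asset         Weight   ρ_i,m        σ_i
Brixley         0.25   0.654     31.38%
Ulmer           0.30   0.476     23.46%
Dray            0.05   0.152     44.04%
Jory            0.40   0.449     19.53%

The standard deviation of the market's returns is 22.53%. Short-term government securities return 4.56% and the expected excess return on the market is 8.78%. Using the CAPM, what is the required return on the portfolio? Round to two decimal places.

β_Brixley = 0.654 × 31.38% / 22.53% = 0.9109
β_Ulmer = 0.476 × 23.46% / 22.53% = 0.4956
β_Dray = 0.152 × 44.04% / 22.53% = 0.2971
β_Jory = 0.449 × 19.53% / 22.53% = 0.3892
β_P = Σ w_i β_i = 0.25×0.9109 + 0.30×0.4956 + 0.05×0.2971 + 0.40×0.3892 = 0.5469
E(R_P) = R_f + β_P × MRP = 4.56% + 0.5469 × 8.78% = 9.36%

9.36%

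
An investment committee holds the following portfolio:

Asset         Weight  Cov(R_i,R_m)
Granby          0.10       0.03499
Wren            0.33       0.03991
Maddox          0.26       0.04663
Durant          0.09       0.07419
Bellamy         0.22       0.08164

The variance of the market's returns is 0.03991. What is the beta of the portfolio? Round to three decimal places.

1.339

β_Granby = 0.03499 / 0.03991 = 0.8767
β_Wren = 0.03991 / 0.03991 = 1.0000
β_Maddox = 0.04663 / 0.03991 = 1.1684
β_Durant = 0.07419 / 0.03991 = 1.8589
β_Bellamy = 0.08164 / 0.03991 = 2.0456
β_P = Σ w_i β_i = 0.10×0.8767 + 0.33×1.0000 + 0.26×1.1684 + 0.09×1.8589 + 0.22×2.0456 = 1.3388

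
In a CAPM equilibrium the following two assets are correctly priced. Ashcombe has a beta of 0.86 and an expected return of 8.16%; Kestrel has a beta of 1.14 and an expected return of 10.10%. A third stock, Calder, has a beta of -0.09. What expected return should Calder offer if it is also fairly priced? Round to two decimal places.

MRP (SML slope) = (10.10% − 8.16%) / (1.14 − 0.86) = 1.94% / 0.28 = 6.9286%
R_f (intercept) = 8.16% − 0.86 × 6.9286% = 2.2014%
E(R_Calder) = R_f + β × MRP = 2.2014% + -0.09 × 6.9286% = 1.58%

1.58%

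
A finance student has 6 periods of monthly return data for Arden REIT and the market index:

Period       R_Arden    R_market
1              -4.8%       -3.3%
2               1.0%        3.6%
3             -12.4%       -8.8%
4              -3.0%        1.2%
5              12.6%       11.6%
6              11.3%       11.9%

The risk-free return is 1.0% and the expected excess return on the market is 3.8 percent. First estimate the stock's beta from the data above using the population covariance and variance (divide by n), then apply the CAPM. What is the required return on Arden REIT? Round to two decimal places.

5.45%

Mean R_i = (-4.8 + 1.0 − 12.4 − 3.0 + 12.6 + 11.3) / 6 = 0.7833%
Mean R_m = (-3.3 + 3.6 − 8.8 + 1.2 + 11.6 + 11.9) / 6 = 2.7000%
Σ(R_i − R̄_i)(R_m − R̄_m) = 392.9000  ⇒  Cov = 392.9000 / 6 = 65.4833
Σ(R_m − R̄_m)² = 335.1600  ⇒  Var(R_m) = 335.1600 / 6 = 55.8600
β = Cov / Var(R_m) = 65.4833 / 55.8600 = 1.1723
E(R) = R_f + β × MRP = 1.0% + 1.1723 × 3.8% = 5.45%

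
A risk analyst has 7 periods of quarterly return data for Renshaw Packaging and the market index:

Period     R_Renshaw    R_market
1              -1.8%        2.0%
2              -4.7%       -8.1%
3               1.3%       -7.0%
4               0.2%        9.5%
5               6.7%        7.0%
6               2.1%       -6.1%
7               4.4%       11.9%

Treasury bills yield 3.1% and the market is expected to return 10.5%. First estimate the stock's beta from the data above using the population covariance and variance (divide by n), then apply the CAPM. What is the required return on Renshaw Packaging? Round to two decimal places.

Mean R_i = (-1.8 − 4.7 + 1.3 + 0.2 + 6.7 + 2.1 + 4.4) / 7 = 1.1714%
Mean R_m = (2.0 − 8.1 − 7.0 + 9.5 + 7.0 − 6.1 + 11.9) / 7 = 1.3143%
Σ(R_i − R̄_i)(R_m − R̄_m) = 102.9429  ⇒  Cov = 102.9429 / 7 = 14.7061
Σ(R_m − R̄_m)² = 424.5886  ⇒  Var(R_m) = 424.5886 / 7 = 60.6555
β = Cov / Var(R_m) = 14.7061 / 60.6555 = 0.2425
MRP = 10.5% − 3.1% = 7.40%
E(R) = R_f + β × MRP = 3.1% + 0.2425 × 7.4% = 4.89%

4.89%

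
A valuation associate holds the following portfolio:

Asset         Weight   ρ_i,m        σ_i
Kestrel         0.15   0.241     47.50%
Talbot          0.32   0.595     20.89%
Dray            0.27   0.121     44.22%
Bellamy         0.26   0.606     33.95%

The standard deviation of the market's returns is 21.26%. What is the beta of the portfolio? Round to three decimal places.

β_Kestrel = 0.241 × 47.50% / 21.26% = 0.5385
β_Talbot = 0.595 × 20.89% / 21.26% = 0.5846
β_Dray = 0.121 × 44.22% / 21.26% = 0.2517
β_Bellamy = 0.606 × 33.95% / 21.26% = 0.9677
β_P = Σ w_i β_i = 0.15×0.5385 + 0.32×0.5846 + 0.27×0.2517 + 0.26×0.9677 = 0.5874

0.587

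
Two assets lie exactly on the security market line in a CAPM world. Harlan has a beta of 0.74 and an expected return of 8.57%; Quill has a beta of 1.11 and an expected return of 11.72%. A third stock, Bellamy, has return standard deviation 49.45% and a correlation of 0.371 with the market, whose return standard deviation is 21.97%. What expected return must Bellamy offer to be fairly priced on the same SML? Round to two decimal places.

MRP = (11.72% − 8.57%) / (1.11 − 0.74) = 8.5135%
R_f = 8.57% − 0.74 × 8.5135% = 2.2700%
β_Bellamy = ρ·σ_i/σ_m = 0.371 × 49.45 / 21.97 = 0.8350
E(R_Bellamy) = R_f + β × MRP = 2.2700% + 0.8350 × 8.5135% = 9.38%

9.38%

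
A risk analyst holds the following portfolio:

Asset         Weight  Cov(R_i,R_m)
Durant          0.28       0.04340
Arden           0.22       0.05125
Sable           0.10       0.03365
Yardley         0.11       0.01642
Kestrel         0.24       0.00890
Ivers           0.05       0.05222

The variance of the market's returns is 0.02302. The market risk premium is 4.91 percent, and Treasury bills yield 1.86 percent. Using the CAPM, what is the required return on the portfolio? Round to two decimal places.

8.97%

β_Durant = 0.04340 / 0.02302 = 1.8853
β_Arden = 0.05125 / 0.02302 = 2.2263
β_Sable = 0.03365 / 0.02302 = 1.4618
β_Yardley = 0.01642 / 0.02302 = 0.7133
β_Kestrel = 0.00890 / 0.02302 = 0.3866
β_Ivers = 0.05222 / 0.02302 = 2.2685
β_P = Σ w_i β_i = 0.28×1.8853 + 0.22×2.2263 + 0.10×1.4618 + 0.11×0.7133 + 0.24×0.3866 + 0.05×2.2685 = 1.4485
E(R_P) = R_f + β_P × MRP = 1.86% + 1.4485 × 4.91% = 8.97%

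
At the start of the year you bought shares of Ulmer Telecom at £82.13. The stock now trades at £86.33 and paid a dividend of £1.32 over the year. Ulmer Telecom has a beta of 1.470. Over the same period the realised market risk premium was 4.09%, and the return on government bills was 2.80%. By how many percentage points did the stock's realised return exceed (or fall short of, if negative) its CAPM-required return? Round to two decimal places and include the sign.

-2.09%

Realised HPR = (P1 + D1 − P0) / P0 = (86.33 + 1.32 − 82.13) / 82.13 = 5.52 / 82.13 = 6.7211%
CAPM required = R_f + β·MRP = 2.80% + 1.470 × 4.09% = 8.81230%
α = realised − required = 6.7211% − 8.81230% = -2.09%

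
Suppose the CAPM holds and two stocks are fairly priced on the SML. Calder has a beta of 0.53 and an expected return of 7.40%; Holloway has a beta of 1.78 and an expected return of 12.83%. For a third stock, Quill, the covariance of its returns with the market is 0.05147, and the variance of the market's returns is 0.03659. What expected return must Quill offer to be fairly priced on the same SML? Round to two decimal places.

MRP = (12.83% − 7.40%) / (1.78 − 0.53) = 4.3440%
R_f = 7.40% − 0.53 × 4.3440% = 5.0977%
β_Quill = Cov / Var(R_m) = 0.05147 / 0.03659 = 1.4067
E(R_Quill) = R_f + β × MRP = 5.0977% + 1.4067 × 4.3440% = 11.21%

11.21%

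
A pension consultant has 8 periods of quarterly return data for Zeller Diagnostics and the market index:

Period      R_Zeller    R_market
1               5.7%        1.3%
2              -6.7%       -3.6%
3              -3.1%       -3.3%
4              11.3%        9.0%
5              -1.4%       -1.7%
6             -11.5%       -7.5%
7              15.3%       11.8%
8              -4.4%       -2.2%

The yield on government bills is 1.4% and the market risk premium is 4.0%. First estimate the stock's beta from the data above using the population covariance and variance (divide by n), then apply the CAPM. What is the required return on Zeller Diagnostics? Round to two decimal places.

6.85%

Mean R_i = (5.7 − 6.7 − 3.1 + 11.3 − 1.4 − 11.5 + 15.3 − 4.4) / 8 = 0.6500%
Mean R_m = (1.3 − 3.6 − 3.3 + 9.0 − 1.7 − 7.5 + 11.8 − 2.2) / 8 = 0.4750%
Σ(R_i − R̄_i)(R_m − R̄_m) = 419.8400  ⇒  Cov = 419.8400 / 8 = 52.4800
Σ(R_m − R̄_m)² = 307.9550  ⇒  Var(R_m) = 307.9550 / 8 = 38.4944
β = Cov / Var(R_m) = 52.4800 / 38.4944 = 1.3633
E(R) = R_f + β × MRP = 1.4% + 1.3633 × 4.0% = 6.85%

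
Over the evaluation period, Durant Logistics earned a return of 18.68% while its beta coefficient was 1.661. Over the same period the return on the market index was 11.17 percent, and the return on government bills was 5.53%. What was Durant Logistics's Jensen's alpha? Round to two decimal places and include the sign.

Market excess return = 11.17% − 5.53% = 5.64%
CAPM benchmark = R_f + β(R_m − R_f) = 5.53% + 1.661 × 5.64% = 14.89804%
α = actual − benchmark = 18.68% − 14.89804% = +3.78%

+3.78%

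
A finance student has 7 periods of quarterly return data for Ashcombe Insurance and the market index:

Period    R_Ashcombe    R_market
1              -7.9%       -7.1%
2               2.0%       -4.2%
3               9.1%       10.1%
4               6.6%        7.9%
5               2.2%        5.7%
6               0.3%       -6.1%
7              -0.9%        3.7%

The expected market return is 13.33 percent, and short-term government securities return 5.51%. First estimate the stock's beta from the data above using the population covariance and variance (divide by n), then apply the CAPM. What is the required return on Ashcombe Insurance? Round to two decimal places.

Mean R_i = (-7.9 + 2.0 + 9.1 + 6.6 + 2.2 + 0.3 − 0.9) / 7 = 1.6286%
Mean R_m = (-7.1 − 4.2 + 10.1 + 7.9 + 5.7 − 6.1 + 3.7) / 7 = 1.4286%
Σ(R_i − R̄_i)(R_m − R̄_m) = 182.8343  ⇒  Cov = 182.8343 / 7 = 26.1192
Σ(R_m − R̄_m)² = 301.5743  ⇒  Var(R_m) = 301.5743 / 7 = 43.0820
β = Cov / Var(R_m) = 26.1192 / 43.0820 = 0.6063
MRP = 13.33% − 5.51% = 7.82%
E(R) = R_f + β × MRP = 5.51% + 0.6063 × 7.82% = 10.25%

10.25%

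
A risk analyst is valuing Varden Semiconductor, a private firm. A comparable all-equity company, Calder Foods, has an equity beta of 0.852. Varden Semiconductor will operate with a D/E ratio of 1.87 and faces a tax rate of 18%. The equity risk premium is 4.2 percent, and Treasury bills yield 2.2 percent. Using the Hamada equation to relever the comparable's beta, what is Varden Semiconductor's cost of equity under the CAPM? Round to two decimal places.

11.27%

β_L = β_U × [1 + (1 − t)(D/E)] = 0.852 × [1 + (1 − 0.18) × 1.87]
    = 0.852 × [1 + 0.82 × 1.87] = 0.852 × 2.5334 = 2.1585
E(R) = R_f + β_L × MRP = 2.2% + 2.1585 × 4.2% = 11.27%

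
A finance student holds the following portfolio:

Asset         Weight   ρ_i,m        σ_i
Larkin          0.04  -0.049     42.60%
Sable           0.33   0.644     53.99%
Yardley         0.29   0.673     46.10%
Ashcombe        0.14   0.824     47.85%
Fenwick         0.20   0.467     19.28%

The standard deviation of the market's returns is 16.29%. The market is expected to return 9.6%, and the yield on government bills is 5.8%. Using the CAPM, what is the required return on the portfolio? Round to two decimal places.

β_Larkin = -0.049 × 42.60% / 16.29% = -0.1281
β_Sable = 0.644 × 53.99% / 16.29% = 2.1344
β_Yardley = 0.673 × 46.10% / 16.29% = 1.9046
β_Ashcombe = 0.824 × 47.85% / 16.29% = 2.4204
β_Fenwick = 0.467 × 19.28% / 16.29% = 0.5527
β_P = Σ w_i β_i = 0.04×-0.1281 + 0.33×2.1344 + 0.29×1.9046 + 0.14×2.4204 + 0.20×0.5527 = 1.7010
MRP = 9.6% − 5.8% = 3.80%
E(R_P) = R_f + β_P × MRP = 5.8% + 1.7010 × 3.8% = 12.26%

12.26%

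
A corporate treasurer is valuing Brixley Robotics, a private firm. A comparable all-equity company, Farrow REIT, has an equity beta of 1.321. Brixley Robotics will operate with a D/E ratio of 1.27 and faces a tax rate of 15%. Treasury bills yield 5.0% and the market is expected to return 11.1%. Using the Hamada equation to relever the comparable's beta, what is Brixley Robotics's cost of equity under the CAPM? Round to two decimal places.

β_L = β_U × [1 + (1 − t)(D/E)] = 1.321 × [1 + (1 − 0.15) × 1.27]
    = 1.321 × [1 + 0.85 × 1.27] = 1.321 × 2.0795 = 2.7470
MRP = 11.1% − 5.0% = 6.10%
E(R) = R_f + β_L × MRP = 5.0% + 2.7470 × 6.1% = 21.76%

21.76%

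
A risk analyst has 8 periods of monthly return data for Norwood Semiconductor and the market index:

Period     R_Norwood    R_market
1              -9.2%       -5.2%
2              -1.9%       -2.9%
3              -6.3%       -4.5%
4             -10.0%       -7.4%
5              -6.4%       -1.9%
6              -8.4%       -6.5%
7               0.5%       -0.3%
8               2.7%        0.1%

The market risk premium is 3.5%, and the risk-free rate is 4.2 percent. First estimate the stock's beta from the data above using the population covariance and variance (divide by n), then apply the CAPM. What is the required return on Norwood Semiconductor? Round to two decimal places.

9.57%

Mean R_i = (-9.2 − 1.9 − 6.3 − 10.0 − 6.4 − 8.4 + 0.5 + 2.7) / 8 = -4.8750%
Mean R_m = (-5.2 − 2.9 − 4.5 − 7.4 − 1.9 − 6.5 − 0.3 + 0.1) / 8 = -3.5750%
Σ(R_i − R̄_i)(R_m − R̄_m) = 83.1550  ⇒  Cov = 83.1550 / 8 = 10.3944
Σ(R_m − R̄_m)² = 54.1750  ⇒  Var(R_m) = 54.1750 / 8 = 6.7719
β = Cov / Var(R_m) = 10.3944 / 6.7719 = 1.5349
E(R) = R_f + β × MRP = 4.2% + 1.5349 × 3.5% = 9.57%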